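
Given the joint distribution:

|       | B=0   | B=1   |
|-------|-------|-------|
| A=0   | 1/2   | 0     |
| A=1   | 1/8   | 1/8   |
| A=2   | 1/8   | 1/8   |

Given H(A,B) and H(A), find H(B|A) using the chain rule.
From the chain rule: H(A,B) = H(A) + H(B|A)
Therefore: H(B|A) = H(A,B) - H(A)

H(A,B) = -[(1/2)·log₂(1/2) + (1/8)·log₂(1/8) + (1/8)·log₂(1/8) + (1/8)·log₂(1/8) + (1/8)·log₂(1/8)]
  = 0.5000 + 0.3750 + 0.3750 + 0.3750 + 0.3750
  = 2.0000 bits
Marginal P(A) (row sums):
  P(A=0) = 1/2 + 0 = 1/2
  P(A=1) = 1/8 + 1/8 = 1/4
  P(A=2) = 1/8 + 1/8 = 1/4
H(A) = -[(1/2)·log₂(1/2) + (1/4)·log₂(1/4) + (1/4)·log₂(1/4)]
  = 0.5000 + 0.5000 + 0.5000
  = 1.5000 bits

H(B|A) = 2.0000 - 1.5000 = 0.5000 bits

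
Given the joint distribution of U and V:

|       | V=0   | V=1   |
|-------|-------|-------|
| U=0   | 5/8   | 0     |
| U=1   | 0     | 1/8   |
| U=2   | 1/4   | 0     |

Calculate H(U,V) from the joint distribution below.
H(U,V) = -Σ P(U,V) log₂ P(U,V), summed over the non-zero cells:
H(U,V) = -[(5/8)·log₂(5/8) + (1/8)·log₂(1/8) + (1/4)·log₂(1/4)]
  = 0.4238 + 0.3750 + 0.5000
  = 1.2988 bits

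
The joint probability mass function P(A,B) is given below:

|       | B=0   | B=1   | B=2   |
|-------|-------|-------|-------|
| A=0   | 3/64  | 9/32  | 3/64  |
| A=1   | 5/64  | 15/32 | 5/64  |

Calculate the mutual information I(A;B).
Marginal P(A) (row sums):
  P(A=0) = 3/64 + 9/32 + 3/64 = 3/8
  P(A=1) = 5/64 + 15/32 + 5/64 = 5/8
Marginal P(B) (column sums):
  P(B=0) = 3/64 + 5/64 = 1/8
  P(B=1) = 9/32 + 15/32 = 3/4
  P(B=2) = 3/64 + 5/64 = 1/8

H(A) = -[(3/8)·log₂(3/8) + (5/8)·log₂(5/8)]
  = 0.5306 + 0.4238
  = 0.9544 bits
H(B) = -[(1/8)·log₂(1/8) + (3/4)·log₂(3/4) + (1/8)·log₂(1/8)]
  = 0.3750 + 0.3113 + 0.3750
  = 1.0613 bits
H(A,B) = -[(3/64)·log₂(3/64) + (9/32)·log₂(9/32) + (3/64)·log₂(3/64) + (5/64)·log₂(5/64) + (15/32)·log₂(15/32) + (5/64)·log₂(5/64)]
  = 0.2070 + 0.5147 + 0.2070 + 0.2873 + 0.5124 + 0.2873
  = 2.0157 bits

I(A;B) = H(A) + H(B) - H(A,B)
  = 0.9544 + 1.0613 - 2.0157
  = 0.0000 bits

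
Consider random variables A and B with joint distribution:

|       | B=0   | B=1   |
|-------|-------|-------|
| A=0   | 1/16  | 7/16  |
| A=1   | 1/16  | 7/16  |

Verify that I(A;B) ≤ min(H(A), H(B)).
Marginal P(A) (row sums):
  P(A=0) = 1/16 + 7/16 = 1/2
  P(A=1) = 1/16 + 7/16 = 1/2
Marginal P(B) (column sums):
  P(B=0) = 1/16 + 1/16 = 1/8
  P(B=1) = 7/16 + 7/16 = 7/8

H(A) = -[(1/2)·log₂(1/2) + (1/2)·log₂(1/2)]
  = 0.5000 + 0.5000
  = 1.0000 bits
H(B) = -[(1/8)·log₂(1/8) + (7/8)·log₂(7/8)]
  = 0.3750 + 0.1686
  = 0.5436 bits
H(A,B) = -[(1/16)·log₂(1/16) + (7/16)·log₂(7/16) + (1/16)·log₂(1/16) + (7/16)·log₂(7/16)]
  = 0.2500 + 0.5218 + 0.2500 + 0.5218
  = 1.5436 bits

I(A;B) = H(A) + H(B) - H(A,B)
  = 1.0000 + 0.5436 - 1.5436
  = 0.0000 bits

min(H(A), H(B)) = min(1.0000, 0.5436) = 0.5436 bits
Since 0.0000 ≤ 0.5436, the bound is satisfied ✓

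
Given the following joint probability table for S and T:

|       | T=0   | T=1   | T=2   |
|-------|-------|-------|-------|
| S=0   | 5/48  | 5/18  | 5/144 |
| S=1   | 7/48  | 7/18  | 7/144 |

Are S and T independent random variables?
Marginal P(S) (row sums):
  P(S=0) = 5/48 + 5/18 + 5/144 = 5/12
  P(S=1) = 7/48 + 7/18 + 7/144 = 7/12
Marginal P(T) (column sums):
  P(T=0) = 5/48 + 7/48 = 1/4
  P(T=1) = 5/18 + 7/18 = 2/3
  P(T=2) = 5/144 + 7/144 = 1/12

S and T are independent iff P(S=i,T=j) = P(S=i)·P(T=j) for every cell.
  P(S=0)·P(T=0) = 5/12 × 1/4 = 5/48 = P(S=0,T=0) ✓
  P(S=0)·P(T=1) = 5/12 × 2/3 = 5/18 = P(S=0,T=1) ✓
  P(S=0)·P(T=2) = 5/12 × 1/12 = 5/144 = P(S=0,T=2) ✓
  P(S=1)·P(T=0) = 7/12 × 1/4 = 7/48 = P(S=1,T=0) ✓
  P(S=1)·P(T=1) = 7/12 × 2/3 = 7/18 = P(S=1,T=1) ✓
  P(S=1)·P(T=2) = 7/12 × 1/12 = 7/144 = P(S=1,T=2) ✓

Yes, S and T are independent: every cell factors, so I(S;T) = 0 bits.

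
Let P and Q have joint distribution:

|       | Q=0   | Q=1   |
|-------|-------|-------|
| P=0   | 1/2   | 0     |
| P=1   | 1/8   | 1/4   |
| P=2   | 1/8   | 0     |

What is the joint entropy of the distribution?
H(P,Q) = -Σ P(P,Q) log₂ P(P,Q), summed over the non-zero cells:
H(P,Q) = -[(1/2)·log₂(1/2) + (1/8)·log₂(1/8) + (1/4)·log₂(1/4) + (1/8)·log₂(1/8)]
  = 0.5000 + 0.3750 + 0.5000 + 0.3750
  = 1.7500 bits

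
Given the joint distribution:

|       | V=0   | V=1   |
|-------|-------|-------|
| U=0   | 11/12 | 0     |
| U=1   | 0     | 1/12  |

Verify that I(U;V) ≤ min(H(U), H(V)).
Marginal P(U) (row sums):
  P(U=0) = 11/12 + 0 = 11/12
  P(U=1) = 0 + 1/12 = 1/12
Marginal P(V) (column sums):
  P(V=0) = 11/12 + 0 = 11/12
  P(V=1) = 0 + 1/12 = 1/12

H(U) = -[(11/12)·log₂(11/12) + (1/12)·log₂(1/12)]
  = 0.1151 + 0.2987
  = 0.4138 bits
H(V) = -[(11/12)·log₂(11/12) + (1/12)·log₂(1/12)]
  = 0.1151 + 0.2987
  = 0.4138 bits
H(U,V) = -[(11/12)·log₂(11/12) + (1/12)·log₂(1/12)]
  = 0.1151 + 0.2987
  = 0.4138 bits

I(U;V) = H(U) + H(V) - H(U,V)
  = 0.4138 + 0.4138 - 0.4138
  = 0.4138 bits

min(H(U), H(V)) = min(0.4138, 0.4138) = 0.4138 bits
Since 0.4138 ≤ 0.4138, the bound is satisfied ✓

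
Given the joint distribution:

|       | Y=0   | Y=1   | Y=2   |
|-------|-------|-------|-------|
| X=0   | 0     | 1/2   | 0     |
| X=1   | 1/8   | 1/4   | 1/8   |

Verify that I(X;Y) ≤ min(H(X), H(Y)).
Marginal P(X) (row sums):
  P(X=0) = 0 + 1/2 + 0 = 1/2
  P(X=1) = 1/8 + 1/4 + 1/8 = 1/2
Marginal P(Y) (column sums):
  P(Y=0) = 0 + 1/8 = 1/8
  P(Y=1) = 1/2 + 1/4 = 3/4
  P(Y=2) = 0 + 1/8 = 1/8

H(X) = -[(1/2)·log₂(1/2) + (1/2)·log₂(1/2)]
  = 0.5000 + 0.5000
  = 1.0000 bits
H(Y) = -[(1/8)·log₂(1/8) + (3/4)·log₂(3/4) + (1/8)·log₂(1/8)]
  = 0.3750 + 0.3113 + 0.3750
  = 1.0613 bits
H(X,Y) = -[(1/2)·log₂(1/2) + (1/8)·log₂(1/8) + (1/4)·log₂(1/4) + (1/8)·log₂(1/8)]
  = 0.5000 + 0.3750 + 0.5000 + 0.3750
  = 1.7500 bits

I(X;Y) = H(X) + H(Y) - H(X,Y)
  = 1.0000 + 1.0613 - 1.7500
  = 0.3113 bits

min(H(X), H(Y)) = min(1.0000, 1.0613) = 1.0000 bits
Since 0.3113 ≤ 1.0000, the bound is satisfied ✓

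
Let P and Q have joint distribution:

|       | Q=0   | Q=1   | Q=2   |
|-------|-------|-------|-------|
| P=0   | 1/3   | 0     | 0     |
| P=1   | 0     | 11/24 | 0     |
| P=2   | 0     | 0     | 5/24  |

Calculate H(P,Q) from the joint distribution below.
H(P,Q) = -Σ P(P,Q) log₂ P(P,Q), summed over the non-zero cells:
H(P,Q) = -[(1/3)·log₂(1/3) + (11/24)·log₂(11/24) + (5/24)·log₂(5/24)]
  = 0.5283 + 0.5159 + 0.4715
  = 1.5157 bits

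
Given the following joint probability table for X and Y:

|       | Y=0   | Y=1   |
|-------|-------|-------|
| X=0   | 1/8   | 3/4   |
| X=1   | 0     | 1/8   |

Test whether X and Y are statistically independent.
Marginal P(X) (row sums):
  P(X=0) = 1/8 + 3/4 = 7/8
  P(X=1) = 0 + 1/8 = 1/8
Marginal P(Y) (column sums):
  P(Y=0) = 1/8 + 0 = 1/8
  P(Y=1) = 3/4 + 1/8 = 7/8

X and Y are independent iff P(X=i,Y=j) = P(X=i)·P(Y=j) for every cell.
  P(X=0)·P(Y=0) = 7/8 × 1/8 = 7/64, but P(X=0,Y=0) = 1/8 ✗

No, X and Y are not independent. Quantitatively, I(X;Y) > 0:

H(X) = -[(7/8)·log₂(7/8) + (1/8)·log₂(1/8)]
  = 0.1686 + 0.3750
  = 0.5436 bits
H(Y) = -[(1/8)·log₂(1/8) + (7/8)·log₂(7/8)]
  = 0.3750 + 0.1686
  = 0.5436 bits
H(X,Y) = -[(1/8)·log₂(1/8) + (3/4)·log₂(3/4) + (1/8)·log₂(1/8)]
  = 0.3750 + 0.3113 + 0.3750
  = 1.0613 bits
I(X;Y) = H(X) + H(Y) - H(X,Y) = 0.5436 + 0.5436 - 1.0613 = 0.0259 bits > 0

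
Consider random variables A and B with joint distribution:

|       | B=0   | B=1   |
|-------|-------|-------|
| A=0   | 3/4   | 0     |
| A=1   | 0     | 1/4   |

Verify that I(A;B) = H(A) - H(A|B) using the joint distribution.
Left side, from I(A;B) = H(A) + H(B) - H(A,B):
Marginal P(A) (row sums):
  P(A=0) = 3/4 + 0 = 3/4
  P(A=1) = 0 + 1/4 = 1/4
Marginal P(B) (column sums):
  P(B=0) = 3/4 + 0 = 3/4
  P(B=1) = 0 + 1/4 = 1/4

H(A) = -[(3/4)·log₂(3/4) + (1/4)·log₂(1/4)]
  = 0.3113 + 0.5000
  = 0.8113 bits
H(B) = -[(3/4)·log₂(3/4) + (1/4)·log₂(1/4)]
  = 0.3113 + 0.5000
  = 0.8113 bits
H(A,B) = -[(3/4)·log₂(3/4) + (1/4)·log₂(1/4)]
  = 0.3113 + 0.5000
  = 0.8113 bits

I(A;B) = H(A) + H(B) - H(A,B)
  = 0.8113 + 0.8113 - 0.8113
  = 0.8113 bits

Right side, with H(A|B) computed directly from the conditional probabilities:
H(A|B) = -Σ P(A,B)·log₂ P(A|B), where P(A|B) = P(A,B) / P(B)
  (cells with P(A,B) = 0 contribute 0)
  (A=0,B=0): P(A|B) = (3/4)/(3/4) = 1;  -(3/4)·log₂(1) = 0.0000
  (A=1,B=1): P(A|B) = (1/4)/(1/4) = 1;  -(1/4)·log₂(1) = 0.0000
H(A|B) = 0.0000 + 0.0000
  = 0.0000 bits
H(A) - H(A|B) = 0.8113 - 0.0000 = 0.8113 bits

Both sides equal 0.8113 bits, so I(A;B) = H(A) - H(A|B) ✓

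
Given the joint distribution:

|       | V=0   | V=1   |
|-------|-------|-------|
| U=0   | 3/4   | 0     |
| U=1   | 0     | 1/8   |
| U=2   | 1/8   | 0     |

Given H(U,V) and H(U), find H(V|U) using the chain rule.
From the chain rule: H(U,V) = H(U) + H(V|U)
Therefore: H(V|U) = H(U,V) - H(U)

H(U,V) = -[(3/4)·log₂(3/4) + (1/8)·log₂(1/8) + (1/8)·log₂(1/8)]
  = 0.3113 + 0.3750 + 0.3750
  = 1.0613 bits
Marginal P(U) (row sums):
  P(U=0) = 3/4 + 0 = 3/4
  P(U=1) = 0 + 1/8 = 1/8
  P(U=2) = 1/8 + 0 = 1/8
H(U) = -[(3/4)·log₂(3/4) + (1/8)·log₂(1/8) + (1/8)·log₂(1/8)]
  = 0.3113 + 0.3750 + 0.3750
  = 1.0613 bits

H(V|U) = 1.0613 - 1.0613 = 0.0000 bits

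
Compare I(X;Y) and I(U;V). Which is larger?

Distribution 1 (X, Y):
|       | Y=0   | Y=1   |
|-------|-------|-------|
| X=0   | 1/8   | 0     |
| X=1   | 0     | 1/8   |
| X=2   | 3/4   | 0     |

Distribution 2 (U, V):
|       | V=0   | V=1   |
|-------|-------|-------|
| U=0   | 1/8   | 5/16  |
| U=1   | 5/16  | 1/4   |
Distribution 1 (X, Y):
Marginal P(X) (row sums):
  P(X=0) = 1/8 + 0 = 1/8
  P(X=1) = 0 + 1/8 = 1/8
  P(X=2) = 3/4 + 0 = 3/4
Marginal P(Y) (column sums):
  P(Y=0) = 1/8 + 0 + 3/4 = 7/8
  P(Y=1) = 0 + 1/8 + 0 = 1/8

H(X) = -[(1/8)·log₂(1/8) + (1/8)·log₂(1/8) + (3/4)·log₂(3/4)]
  = 0.3750 + 0.3750 + 0.3113
  = 1.0613 bits
H(Y) = -[(7/8)·log₂(7/8) + (1/8)·log₂(1/8)]
  = 0.1686 + 0.3750
  = 0.5436 bits
H(X,Y) = -[(1/8)·log₂(1/8) + (1/8)·log₂(1/8) + (3/4)·log₂(3/4)]
  = 0.3750 + 0.3750 + 0.3113
  = 1.0613 bits

I(X;Y) = H(X) + H(Y) - H(X,Y)
  = 1.0613 + 0.5436 - 1.0613
  = 0.5436 bits

Distribution 2 (U, V):
Marginal P(U) (row sums):
  P(U=0) = 1/8 + 5/16 = 7/16
  P(U=1) = 5/16 + 1/4 = 9/16
Marginal P(V) (column sums):
  P(V=0) = 1/8 + 5/16 = 7/16
  P(V=1) = 5/16 + 1/4 = 9/16

H(U) = -[(7/16)·log₂(7/16) + (9/16)·log₂(9/16)]
  = 0.5218 + 0.4669
  = 0.9887 bits
H(V) = -[(7/16)·log₂(7/16) + (9/16)·log₂(9/16)]
  = 0.5218 + 0.4669
  = 0.9887 bits
H(U,V) = -[(1/8)·log₂(1/8) + (5/16)·log₂(5/16) + (5/16)·log₂(5/16) + (1/4)·log₂(1/4)]
  = 0.3750 + 0.5244 + 0.5244 + 0.5000
  = 1.9238 bits

I(U;V) = H(U) + H(V) - H(U,V)
  = 0.9887 + 0.9887 - 1.9238
  = 0.0536 bits

I(X;Y) = 0.5436 bits > I(U;V) = 0.0536 bits, so (X, Y) has the higher mutual information (stronger dependence).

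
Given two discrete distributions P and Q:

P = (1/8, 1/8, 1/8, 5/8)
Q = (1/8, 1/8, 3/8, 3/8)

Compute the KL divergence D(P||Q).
D(P||Q) = Σ P(i) log₂(P(i)/Q(i))
  i=0: (1/8) × log₂((1/8)/(1/8)) = (1/8) × log₂(1) = 0.0000
  i=1: (1/8) × log₂((1/8)/(1/8)) = (1/8) × log₂(1) = 0.0000
  i=2: (1/8) × log₂((1/8)/(3/8)) = (1/8) × log₂(1/3) = -0.1981
  i=3: (5/8) × log₂((5/8)/(3/8)) = (5/8) × log₂(5/3) = 0.4606
D(P||Q) = 0.0000 + 0.0000 - 0.1981 + 0.4606
  = 0.2625 bits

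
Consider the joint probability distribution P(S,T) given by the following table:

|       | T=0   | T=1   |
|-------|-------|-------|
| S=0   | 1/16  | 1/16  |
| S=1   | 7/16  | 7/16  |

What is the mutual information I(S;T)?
Marginal P(S) (row sums):
  P(S=0) = 1/16 + 1/16 = 1/8
  P(S=1) = 7/16 + 7/16 = 7/8
Marginal P(T) (column sums):
  P(T=0) = 1/16 + 7/16 = 1/2
  P(T=1) = 1/16 + 7/16 = 1/2

H(S) = -[(1/8)·log₂(1/8) + (7/8)·log₂(7/8)]
  = 0.3750 + 0.1686
  = 0.5436 bits
H(T) = -[(1/2)·log₂(1/2) + (1/2)·log₂(1/2)]
  = 0.5000 + 0.5000
  = 1.0000 bits
H(S,T) = -[(1/16)·log₂(1/16) + (1/16)·log₂(1/16) + (7/16)·log₂(7/16) + (7/16)·log₂(7/16)]
  = 0.2500 + 0.2500 + 0.5218 + 0.5218
  = 1.5436 bits

I(S;T) = H(S) + H(T) - H(S,T)
  = 0.5436 + 1.0000 - 1.5436
  = 0.0000 bits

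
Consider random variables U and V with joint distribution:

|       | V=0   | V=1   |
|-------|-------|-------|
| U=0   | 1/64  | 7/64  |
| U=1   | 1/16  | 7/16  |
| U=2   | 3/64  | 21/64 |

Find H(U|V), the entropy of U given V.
Marginal P(V) (column sums):
  P(V=0) = 1/64 + 1/16 + 3/64 = 1/8
  P(V=1) = 7/64 + 7/16 + 21/64 = 7/8

H(U|V) = -Σ P(U,V)·log₂ P(U|V), where P(U|V) = P(U,V) / P(V)
  (U=0,V=0): P(U|V) = (1/64)/(1/8) = 1/8;  -(1/64)·log₂(1/8) = 0.0469
  (U=0,V=1): P(U|V) = (7/64)/(7/8) = 1/8;  -(7/64)·log₂(1/8) = 0.3281
  (U=1,V=0): P(U|V) = (1/16)/(1/8) = 1/2;  -(1/16)·log₂(1/2) = 0.0625
  (U=1,V=1): P(U|V) = (7/16)/(7/8) = 1/2;  -(7/16)·log₂(1/2) = 0.4375
  (U=2,V=0): P(U|V) = (3/64)/(1/8) = 3/8;  -(3/64)·log₂(3/8) = 0.0663
  (U=2,V=1): P(U|V) = (21/64)/(7/8) = 3/8;  -(21/64)·log₂(3/8) = 0.4643
H(U|V) = 0.0469 + 0.3281 + 0.0625 + 0.4375 + 0.0663 + 0.4643
  = 1.4056 bits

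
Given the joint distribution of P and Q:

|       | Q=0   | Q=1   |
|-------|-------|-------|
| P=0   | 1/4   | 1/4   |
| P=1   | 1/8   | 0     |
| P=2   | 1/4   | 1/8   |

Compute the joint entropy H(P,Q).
H(P,Q) = -Σ P(P,Q) log₂ P(P,Q), summed over the non-zero cells:
H(P,Q) = -[(1/4)·log₂(1/4) + (1/4)·log₂(1/4) + (1/8)·log₂(1/8) + (1/4)·log₂(1/4) + (1/8)·log₂(1/8)]
  = 0.5000 + 0.5000 + 0.3750 + 0.5000 + 0.3750
  = 2.2500 bits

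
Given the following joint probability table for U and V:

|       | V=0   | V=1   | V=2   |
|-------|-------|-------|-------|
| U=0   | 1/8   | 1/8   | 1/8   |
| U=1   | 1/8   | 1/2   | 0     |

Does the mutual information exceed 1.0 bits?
Marginal P(U) (row sums):
  P(U=0) = 1/8 + 1/8 + 1/8 = 3/8
  P(U=1) = 1/8 + 1/2 + 0 = 5/8
Marginal P(V) (column sums):
  P(V=0) = 1/8 + 1/8 = 1/4
  P(V=1) = 1/8 + 1/2 = 5/8
  P(V=2) = 1/8 + 0 = 1/8

H(U) = -[(3/8)·log₂(3/8) + (5/8)·log₂(5/8)]
  = 0.5306 + 0.4238
  = 0.9544 bits
H(V) = -[(1/4)·log₂(1/4) + (5/8)·log₂(5/8) + (1/8)·log₂(1/8)]
  = 0.5000 + 0.4238 + 0.3750
  = 1.2988 bits
H(U,V) = -[(1/8)·log₂(1/8) + (1/8)·log₂(1/8) + (1/8)·log₂(1/8) + (1/8)·log₂(1/8) + (1/2)·log₂(1/2)]
  = 0.3750 + 0.3750 + 0.3750 + 0.3750 + 0.5000
  = 2.0000 bits

I(U;V) = H(U) + H(V) - H(U,V)
  = 0.9544 + 1.2988 - 2.0000
  = 0.2532 bits

No. I(U;V) = 0.2532 bits, which is ≤ 1.0 bits.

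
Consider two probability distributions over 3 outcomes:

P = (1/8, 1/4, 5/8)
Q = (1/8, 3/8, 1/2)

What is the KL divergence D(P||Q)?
D(P||Q) = Σ P(i) log₂(P(i)/Q(i))
  i=0: (1/8) × log₂((1/8)/(1/8)) = (1/8) × log₂(1) = 0.0000
  i=1: (1/4) × log₂((1/4)/(3/8)) = (1/4) × log₂(2/3) = -0.1462
  i=2: (5/8) × log₂((5/8)/(1/2)) = (5/8) × log₂(5/4) = 0.2012
D(P||Q) = 0.0000 - 0.1462 + 0.2012
  = 0.0550 bits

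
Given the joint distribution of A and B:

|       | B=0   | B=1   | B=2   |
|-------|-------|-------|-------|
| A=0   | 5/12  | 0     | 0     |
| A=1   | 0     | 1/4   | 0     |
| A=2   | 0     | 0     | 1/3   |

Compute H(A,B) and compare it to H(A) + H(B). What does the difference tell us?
Marginal P(A) (row sums):
  P(A=0) = 5/12 + 0 + 0 = 5/12
  P(A=1) = 0 + 1/4 + 0 = 1/4
  P(A=2) = 0 + 0 + 1/3 = 1/3
Marginal P(B) (column sums):
  P(B=0) = 5/12 + 0 + 0 = 5/12
  P(B=1) = 0 + 1/4 + 0 = 1/4
  P(B=2) = 0 + 0 + 1/3 = 1/3

H(A,B) = -[(5/12)·log₂(5/12) + (1/4)·log₂(1/4) + (1/3)·log₂(1/3)]
  = 0.5263 + 0.5000 + 0.5283
  = 1.5546 bits
H(A) = -[(5/12)·log₂(5/12) + (1/4)·log₂(1/4) + (1/3)·log₂(1/3)]
  = 0.5263 + 0.5000 + 0.5283
  = 1.5546 bits
H(B) = -[(5/12)·log₂(5/12) + (1/4)·log₂(1/4) + (1/3)·log₂(1/3)]
  = 0.5263 + 0.5000 + 0.5283
  = 1.5546 bits

H(A) + H(B) = 1.5546 + 1.5546 = 3.1092 bits
Difference: H(A) + H(B) - H(A,B) = 3.1092 - 1.5546 = 1.5546 bits = I(A;B)

The difference is the mutual information; it is positive here, so A and B are dependent (knowing one reduces uncertainty about the other by 1.5546 bits).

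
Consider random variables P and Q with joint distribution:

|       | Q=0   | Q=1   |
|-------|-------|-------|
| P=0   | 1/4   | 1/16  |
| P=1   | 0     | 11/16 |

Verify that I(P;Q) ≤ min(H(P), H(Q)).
Marginal P(P) (row sums):
  P(P=0) = 1/4 + 1/16 = 5/16
  P(P=1) = 0 + 11/16 = 11/16
Marginal P(Q) (column sums):
  P(Q=0) = 1/4 + 0 = 1/4
  P(Q=1) = 1/16 + 11/16 = 3/4

H(P) = -[(5/16)·log₂(5/16) + (11/16)·log₂(11/16)]
  = 0.5244 + 0.3716
  = 0.8960 bits
H(Q) = -[(1/4)·log₂(1/4) + (3/4)·log₂(3/4)]
  = 0.5000 + 0.3113
  = 0.8113 bits
H(P,Q) = -[(1/4)·log₂(1/4) + (1/16)·log₂(1/16) + (11/16)·log₂(11/16)]
  = 0.5000 + 0.2500 + 0.3716
  = 1.1216 bits

I(P;Q) = H(P) + H(Q) - H(P,Q)
  = 0.8960 + 0.8113 - 1.1216
  = 0.5857 bits

min(H(P), H(Q)) = min(0.8960, 0.8113) = 0.8113 bits
Since 0.5857 ≤ 0.8113, the bound is satisfied ✓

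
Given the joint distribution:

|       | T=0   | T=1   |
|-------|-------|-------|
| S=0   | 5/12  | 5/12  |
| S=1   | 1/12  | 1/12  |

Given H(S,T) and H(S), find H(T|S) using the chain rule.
From the chain rule: H(S,T) = H(S) + H(T|S)
Therefore: H(T|S) = H(S,T) - H(S)

H(S,T) = -[(5/12)·log₂(5/12) + (5/12)·log₂(5/12) + (1/12)·log₂(1/12) + (1/12)·log₂(1/12)]
  = 0.5263 + 0.5263 + 0.2987 + 0.2987
  = 1.6500 bits
Marginal P(S) (row sums):
  P(S=0) = 5/12 + 5/12 = 5/6
  P(S=1) = 1/12 + 1/12 = 1/6
H(S) = -[(5/6)·log₂(5/6) + (1/6)·log₂(1/6)]
  = 0.2192 + 0.4308
  = 0.6500 bits

H(T|S) = 1.6500 - 0.6500 = 1.0000 bits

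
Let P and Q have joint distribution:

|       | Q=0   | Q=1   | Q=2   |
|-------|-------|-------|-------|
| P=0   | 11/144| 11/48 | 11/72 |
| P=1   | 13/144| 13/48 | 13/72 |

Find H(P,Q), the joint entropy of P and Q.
H(P,Q) = -Σ P(P,Q) log₂ P(P,Q), summed over the non-zero cells:
H(P,Q) = -[(11/144)·log₂(11/144) + (11/48)·log₂(11/48) + (11/72)·log₂(11/72) + (13/144)·log₂(13/144) + (13/48)·log₂(13/48) + (13/72)·log₂(13/72)]
  = 0.2834 + 0.4871 + 0.4141 + 0.3132 + 0.5104 + 0.4459
  = 2.4541 bits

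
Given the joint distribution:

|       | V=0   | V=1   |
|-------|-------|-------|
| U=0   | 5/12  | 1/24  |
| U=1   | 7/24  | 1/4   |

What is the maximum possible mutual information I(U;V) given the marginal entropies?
The upper bound on mutual information is I(U;V) ≤ min(H(U), H(V)).

Marginal P(U) (row sums):
  P(U=0) = 5/12 + 1/24 = 11/24
  P(U=1) = 7/24 + 1/4 = 13/24
Marginal P(V) (column sums):
  P(V=0) = 5/12 + 7/24 = 17/24
  P(V=1) = 1/24 + 1/4 = 7/24

H(U) = -[(11/24)·log₂(11/24) + (13/24)·log₂(13/24)]
  = 0.5159 + 0.4791
  = 0.9950 bits
H(V) = -[(17/24)·log₂(17/24) + (7/24)·log₂(7/24)]
  = 0.3524 + 0.5185
  = 0.8709 bits

Maximum possible I(U;V) = min(0.9950, 0.8709) = 0.8709 bits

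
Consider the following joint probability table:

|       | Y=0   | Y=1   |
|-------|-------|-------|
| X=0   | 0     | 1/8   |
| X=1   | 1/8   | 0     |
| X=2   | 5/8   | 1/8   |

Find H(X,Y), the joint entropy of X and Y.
H(X,Y) = -Σ P(X,Y) log₂ P(X,Y), summed over the non-zero cells:
H(X,Y) = -[(1/8)·log₂(1/8) + (1/8)·log₂(1/8) + (5/8)·log₂(5/8) + (1/8)·log₂(1/8)]
  = 0.3750 + 0.3750 + 0.4238 + 0.3750
  = 1.5488 bits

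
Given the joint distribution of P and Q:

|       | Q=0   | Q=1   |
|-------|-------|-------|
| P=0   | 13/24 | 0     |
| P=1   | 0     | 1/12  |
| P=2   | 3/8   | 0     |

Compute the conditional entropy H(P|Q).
Marginal P(Q) (column sums):
  P(Q=0) = 13/24 + 0 + 3/8 = 11/12
  P(Q=1) = 0 + 1/12 + 0 = 1/12

H(P|Q) = -Σ P(P,Q)·log₂ P(P|Q), where P(P|Q) = P(P,Q) / P(Q)
  (cells with P(P,Q) = 0 contribute 0)
  (P=0,Q=0): P(P|Q) = (13/24)/(11/12) = 13/22;  -(13/24)·log₂(13/22) = 0.4111
  (P=1,Q=1): P(P|Q) = (1/12)/(1/12) = 1;  -(1/12)·log₂(1) = 0.0000
  (P=2,Q=0): P(P|Q) = (3/8)/(11/12) = 9/22;  -(3/8)·log₂(9/22) = 0.4836
H(P|Q) = 0.4111 + 0.0000 + 0.4836
  = 0.8947 bits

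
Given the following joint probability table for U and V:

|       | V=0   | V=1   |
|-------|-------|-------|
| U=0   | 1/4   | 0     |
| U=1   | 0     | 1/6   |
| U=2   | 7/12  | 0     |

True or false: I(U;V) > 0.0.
Marginal P(U) (row sums):
  P(U=0) = 1/4 + 0 = 1/4
  P(U=1) = 0 + 1/6 = 1/6
  P(U=2) = 7/12 + 0 = 7/12
Marginal P(V) (column sums):
  P(V=0) = 1/4 + 0 + 7/12 = 5/6
  P(V=1) = 0 + 1/6 + 0 = 1/6

H(U) = -[(1/4)·log₂(1/4) + (1/6)·log₂(1/6) + (7/12)·log₂(7/12)]
  = 0.5000 + 0.4308 + 0.4536
  = 1.3844 bits
H(V) = -[(5/6)·log₂(5/6) + (1/6)·log₂(1/6)]
  = 0.2192 + 0.4308
  = 0.6500 bits
H(U,V) = -[(1/4)·log₂(1/4) + (1/6)·log₂(1/6) + (7/12)·log₂(7/12)]
  = 0.5000 + 0.4308 + 0.4536
  = 1.3844 bits

I(U;V) = H(U) + H(V) - H(U,V)
  = 1.3844 + 0.6500 - 1.3844
  = 0.6500 bits

True. I(U;V) = 0.6500 bits, which is > 0.0 bits.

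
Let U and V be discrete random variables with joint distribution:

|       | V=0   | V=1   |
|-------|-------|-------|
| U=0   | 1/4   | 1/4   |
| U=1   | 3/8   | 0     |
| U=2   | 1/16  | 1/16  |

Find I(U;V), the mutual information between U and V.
Marginal P(U) (row sums):
  P(U=0) = 1/4 + 1/4 = 1/2
  P(U=1) = 3/8 + 0 = 3/8
  P(U=2) = 1/16 + 1/16 = 1/8
Marginal P(V) (column sums):
  P(V=0) = 1/4 + 3/8 + 1/16 = 11/16
  P(V=1) = 1/4 + 0 + 1/16 = 5/16

H(U) = -[(1/2)·log₂(1/2) + (3/8)·log₂(3/8) + (1/8)·log₂(1/8)]
  = 0.5000 + 0.5306 + 0.3750
  = 1.4056 bits
H(V) = -[(11/16)·log₂(11/16) + (5/16)·log₂(5/16)]
  = 0.3716 + 0.5244
  = 0.8960 bits
H(U,V) = -[(1/4)·log₂(1/4) + (1/4)·log₂(1/4) + (3/8)·log₂(3/8) + (1/16)·log₂(1/16) + (1/16)·log₂(1/16)]
  = 0.5000 + 0.5000 + 0.5306 + 0.2500 + 0.2500
  = 2.0306 bits

I(U;V) = H(U) + H(V) - H(U,V)
  = 1.4056 + 0.8960 - 2.0306
  = 0.2710 bits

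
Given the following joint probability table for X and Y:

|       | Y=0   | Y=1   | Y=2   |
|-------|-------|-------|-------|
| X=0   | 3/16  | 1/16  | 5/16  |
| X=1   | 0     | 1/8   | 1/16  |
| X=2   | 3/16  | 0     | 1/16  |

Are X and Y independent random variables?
Marginal P(X) (row sums):
  P(X=0) = 3/16 + 1/16 + 5/16 = 9/16
  P(X=1) = 0 + 1/8 + 1/16 = 3/16
  P(X=2) = 3/16 + 0 + 1/16 = 1/4
Marginal P(Y) (column sums):
  P(Y=0) = 3/16 + 0 + 3/16 = 3/8
  P(Y=1) = 1/16 + 1/8 + 0 = 3/16
  P(Y=2) = 5/16 + 1/16 + 1/16 = 7/16

X and Y are independent iff P(X=i,Y=j) = P(X=i)·P(Y=j) for every cell.
  P(X=0)·P(Y=0) = 9/16 × 3/8 = 27/128, but P(X=0,Y=0) = 3/16 ✗

No, X and Y are not independent. Quantitatively, I(X;Y) > 0:

H(X) = -[(9/16)·log₂(9/16) + (3/16)·log₂(3/16) + (1/4)·log₂(1/4)]
  = 0.4669 + 0.4528 + 0.5000
  = 1.4197 bits
H(Y) = -[(3/8)·log₂(3/8) + (3/16)·log₂(3/16) + (7/16)·log₂(7/16)]
  = 0.5306 + 0.4528 + 0.5218
  = 1.5052 bits
H(X,Y) = -[(3/16)·log₂(3/16) + (1/16)·log₂(1/16) + (5/16)·log₂(5/16) + (1/8)·log₂(1/8) + (1/16)·log₂(1/16) + (3/16)·log₂(3/16) + (1/16)·log₂(1/16)]
  = 0.4528 + 0.2500 + 0.5244 + 0.3750 + 0.2500 + 0.4528 + 0.2500
  = 2.5550 bits
I(X;Y) = H(X) + H(Y) - H(X,Y) = 1.4197 + 1.5052 - 2.5550 = 0.3699 bits > 0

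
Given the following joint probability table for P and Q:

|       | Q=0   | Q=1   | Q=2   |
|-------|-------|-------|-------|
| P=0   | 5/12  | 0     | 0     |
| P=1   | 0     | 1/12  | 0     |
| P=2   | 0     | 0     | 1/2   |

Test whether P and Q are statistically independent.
Marginal P(P) (row sums):
  P(P=0) = 5/12 + 0 + 0 = 5/12
  P(P=1) = 0 + 1/12 + 0 = 1/12
  P(P=2) = 0 + 0 + 1/2 = 1/2
Marginal P(Q) (column sums):
  P(Q=0) = 5/12 + 0 + 0 = 5/12
  P(Q=1) = 0 + 1/12 + 0 = 1/12
  P(Q=2) = 0 + 0 + 1/2 = 1/2

P and Q are independent iff P(P=i,Q=j) = P(P=i)·P(Q=j) for every cell.
  P(P=0)·P(Q=0) = 5/12 × 5/12 = 25/144, but P(P=0,Q=0) = 5/12 ✗

No, P and Q are not independent. Quantitatively, I(P;Q) > 0:

H(P) = -[(5/12)·log₂(5/12) + (1/12)·log₂(1/12) + (1/2)·log₂(1/2)]
  = 0.5263 + 0.2987 + 0.5000
  = 1.3250 bits
H(Q) = -[(5/12)·log₂(5/12) + (1/12)·log₂(1/12) + (1/2)·log₂(1/2)]
  = 0.5263 + 0.2987 + 0.5000
  = 1.3250 bits
H(P,Q) = -[(5/12)·log₂(5/12) + (1/12)·log₂(1/12) + (1/2)·log₂(1/2)]
  = 0.5263 + 0.2987 + 0.5000
  = 1.3250 bits
I(P;Q) = H(P) + H(Q) - H(P,Q) = 1.3250 + 1.3250 - 1.3250 = 1.3250 bits > 0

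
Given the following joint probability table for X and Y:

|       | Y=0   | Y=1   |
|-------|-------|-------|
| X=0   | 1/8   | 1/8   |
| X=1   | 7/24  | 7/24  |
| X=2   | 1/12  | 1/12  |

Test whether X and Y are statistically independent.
Marginal P(X) (row sums):
  P(X=0) = 1/8 + 1/8 = 1/4
  P(X=1) = 7/24 + 7/24 = 7/12
  P(X=2) = 1/12 + 1/12 = 1/6
Marginal P(Y) (column sums):
  P(Y=0) = 1/8 + 7/24 + 1/12 = 1/2
  P(Y=1) = 1/8 + 7/24 + 1/12 = 1/2

X and Y are independent iff P(X=i,Y=j) = P(X=i)·P(Y=j) for every cell.
  P(X=0)·P(Y=0) = 1/4 × 1/2 = 1/8 = P(X=0,Y=0) ✓
  P(X=0)·P(Y=1) = 1/4 × 1/2 = 1/8 = P(X=0,Y=1) ✓
  P(X=1)·P(Y=0) = 7/12 × 1/2 = 7/24 = P(X=1,Y=0) ✓
  P(X=1)·P(Y=1) = 7/12 × 1/2 = 7/24 = P(X=1,Y=1) ✓
  P(X=2)·P(Y=0) = 1/6 × 1/2 = 1/12 = P(X=2,Y=0) ✓
  P(X=2)·P(Y=1) = 1/6 × 1/2 = 1/12 = P(X=2,Y=1) ✓

Yes, X and Y are independent: every cell factors, so I(X;Y) = 0 bits.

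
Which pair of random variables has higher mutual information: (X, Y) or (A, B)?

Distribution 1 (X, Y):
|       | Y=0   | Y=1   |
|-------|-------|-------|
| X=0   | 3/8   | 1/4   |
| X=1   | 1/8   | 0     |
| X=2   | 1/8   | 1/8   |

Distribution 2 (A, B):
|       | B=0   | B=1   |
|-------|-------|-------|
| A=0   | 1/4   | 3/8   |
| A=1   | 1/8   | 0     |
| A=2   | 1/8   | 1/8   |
Distribution 1 (X, Y):
Marginal P(X) (row sums):
  P(X=0) = 3/8 + 1/4 = 5/8
  P(X=1) = 1/8 + 0 = 1/8
  P(X=2) = 1/8 + 1/8 = 1/4
Marginal P(Y) (column sums):
  P(Y=0) = 3/8 + 1/8 + 1/8 = 5/8
  P(Y=1) = 1/4 + 0 + 1/8 = 3/8

H(X) = -[(5/8)·log₂(5/8) + (1/8)·log₂(1/8) + (1/4)·log₂(1/4)]
  = 0.4238 + 0.3750 + 0.5000
  = 1.2988 bits
H(Y) = -[(5/8)·log₂(5/8) + (3/8)·log₂(3/8)]
  = 0.4238 + 0.5306
  = 0.9544 bits
H(X,Y) = -[(3/8)·log₂(3/8) + (1/4)·log₂(1/4) + (1/8)·log₂(1/8) + (1/8)·log₂(1/8) + (1/8)·log₂(1/8)]
  = 0.5306 + 0.5000 + 0.3750 + 0.3750 + 0.3750
  = 2.1556 bits

I(X;Y) = H(X) + H(Y) - H(X,Y)
  = 1.2988 + 0.9544 - 2.1556
  = 0.0976 bits

Distribution 2 (A, B):
Marginal P(A) (row sums):
  P(A=0) = 1/4 + 3/8 = 5/8
  P(A=1) = 1/8 + 0 = 1/8
  P(A=2) = 1/8 + 1/8 = 1/4
Marginal P(B) (column sums):
  P(B=0) = 1/4 + 1/8 + 1/8 = 1/2
  P(B=1) = 3/8 + 0 + 1/8 = 1/2

H(A) = -[(5/8)·log₂(5/8) + (1/8)·log₂(1/8) + (1/4)·log₂(1/4)]
  = 0.4238 + 0.3750 + 0.5000
  = 1.2988 bits
H(B) = -[(1/2)·log₂(1/2) + (1/2)·log₂(1/2)]
  = 0.5000 + 0.5000
  = 1.0000 bits
H(A,B) = -[(1/4)·log₂(1/4) + (3/8)·log₂(3/8) + (1/8)·log₂(1/8) + (1/8)·log₂(1/8) + (1/8)·log₂(1/8)]
  = 0.5000 + 0.5306 + 0.3750 + 0.3750 + 0.3750
  = 2.1556 bits

I(A;B) = H(A) + H(B) - H(A,B)
  = 1.2988 + 1.0000 - 2.1556
  = 0.1432 bits

I(A;B) = 0.1432 bits > I(X;Y) = 0.0976 bits, so (A, B) has the higher mutual information (stronger dependence).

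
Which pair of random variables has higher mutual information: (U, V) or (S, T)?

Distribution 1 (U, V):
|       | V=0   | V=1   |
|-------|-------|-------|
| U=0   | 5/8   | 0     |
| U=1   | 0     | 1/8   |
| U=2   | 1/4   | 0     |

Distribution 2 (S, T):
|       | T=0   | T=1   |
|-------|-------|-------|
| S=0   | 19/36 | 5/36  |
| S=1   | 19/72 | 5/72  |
Distribution 1 (U, V):
Marginal P(U) (row sums):
  P(U=0) = 5/8 + 0 = 5/8
  P(U=1) = 0 + 1/8 = 1/8
  P(U=2) = 1/4 + 0 = 1/4
Marginal P(V) (column sums):
  P(V=0) = 5/8 + 0 + 1/4 = 7/8
  P(V=1) = 0 + 1/8 + 0 = 1/8

H(U) = -[(5/8)·log₂(5/8) + (1/8)·log₂(1/8) + (1/4)·log₂(1/4)]
  = 0.4238 + 0.3750 + 0.5000
  = 1.2988 bits
H(V) = -[(7/8)·log₂(7/8) + (1/8)·log₂(1/8)]
  = 0.1686 + 0.3750
  = 0.5436 bits
H(U,V) = -[(5/8)·log₂(5/8) + (1/8)·log₂(1/8) + (1/4)·log₂(1/4)]
  = 0.4238 + 0.3750 + 0.5000
  = 1.2988 bits

I(U;V) = H(U) + H(V) - H(U,V)
  = 1.2988 + 0.5436 - 1.2988
  = 0.5436 bits

Distribution 2 (S, T):
Marginal P(S) (row sums):
  P(S=0) = 19/36 + 5/36 = 2/3
  P(S=1) = 19/72 + 5/72 = 1/3
Marginal P(T) (column sums):
  P(T=0) = 19/36 + 19/72 = 19/24
  P(T=1) = 5/36 + 5/72 = 5/24

H(S) = -[(2/3)·log₂(2/3) + (1/3)·log₂(1/3)]
  = 0.3900 + 0.5283
  = 0.9183 bits
H(T) = -[(19/24)·log₂(19/24) + (5/24)·log₂(5/24)]
  = 0.2668 + 0.4715
  = 0.7383 bits
H(S,T) = -[(19/36)·log₂(19/36) + (5/36)·log₂(5/36) + (19/72)·log₂(19/72) + (5/72)·log₂(5/72)]
  = 0.4866 + 0.3956 + 0.5072 + 0.2672
  = 1.6566 bits

I(S;T) = H(S) + H(T) - H(S,T)
  = 0.9183 + 0.7383 - 1.6566
  = 0.0000 bits

I(U;V) = 0.5436 bits > I(S;T) = 0.0000 bits, so (U, V) has the higher mutual information (stronger dependence).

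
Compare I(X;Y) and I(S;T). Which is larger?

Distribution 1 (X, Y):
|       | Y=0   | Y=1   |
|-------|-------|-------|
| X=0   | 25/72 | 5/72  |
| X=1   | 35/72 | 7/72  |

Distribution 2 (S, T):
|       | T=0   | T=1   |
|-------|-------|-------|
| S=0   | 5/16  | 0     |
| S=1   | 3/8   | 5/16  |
Distribution 1 (X, Y):
Marginal P(X) (row sums):
  P(X=0) = 25/72 + 5/72 = 5/12
  P(X=1) = 35/72 + 7/72 = 7/12
Marginal P(Y) (column sums):
  P(Y=0) = 25/72 + 35/72 = 5/6
  P(Y=1) = 5/72 + 7/72 = 1/6

H(X) = -[(5/12)·log₂(5/12) + (7/12)·log₂(7/12)]
  = 0.5263 + 0.4536
  = 0.9799 bits
H(Y) = -[(5/6)·log₂(5/6) + (1/6)·log₂(1/6)]
  = 0.2192 + 0.4308
  = 0.6500 bits
H(X,Y) = -[(25/72)·log₂(25/72) + (5/72)·log₂(5/72) + (35/72)·log₂(35/72) + (7/72)·log₂(7/72)]
  = 0.5299 + 0.2672 + 0.5059 + 0.3269
  = 1.6299 bits

I(X;Y) = H(X) + H(Y) - H(X,Y)
  = 0.9799 + 0.6500 - 1.6299
  = 0.0000 bits

Distribution 2 (S, T):
Marginal P(S) (row sums):
  P(S=0) = 5/16 + 0 = 5/16
  P(S=1) = 3/8 + 5/16 = 11/16
Marginal P(T) (column sums):
  P(T=0) = 5/16 + 3/8 = 11/16
  P(T=1) = 0 + 5/16 = 5/16

H(S) = -[(5/16)·log₂(5/16) + (11/16)·log₂(11/16)]
  = 0.5244 + 0.3716
  = 0.8960 bits
H(T) = -[(11/16)·log₂(11/16) + (5/16)·log₂(5/16)]
  = 0.3716 + 0.5244
  = 0.8960 bits
H(S,T) = -[(5/16)·log₂(5/16) + (3/8)·log₂(3/8) + (5/16)·log₂(5/16)]
  = 0.5244 + 0.5306 + 0.5244
  = 1.5794 bits

I(S;T) = H(S) + H(T) - H(S,T)
  = 0.8960 + 0.8960 - 1.5794
  = 0.2126 bits

I(S;T) = 0.2126 bits > I(X;Y) = 0.0000 bits, so (S, T) has the higher mutual information (stronger dependence).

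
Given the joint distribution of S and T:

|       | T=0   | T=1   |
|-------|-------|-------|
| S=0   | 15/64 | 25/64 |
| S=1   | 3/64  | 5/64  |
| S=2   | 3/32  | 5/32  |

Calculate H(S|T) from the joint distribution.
Marginal P(T) (column sums):
  P(T=0) = 15/64 + 3/64 + 3/32 = 3/8
  P(T=1) = 25/64 + 5/64 + 5/32 = 5/8

H(S|T) = -Σ P(S,T)·log₂ P(S|T), where P(S|T) = P(S,T) / P(T)
  (S=0,T=0): P(S|T) = (15/64)/(3/8) = 5/8;  -(15/64)·log₂(5/8) = 0.1589
  (S=0,T=1): P(S|T) = (25/64)/(5/8) = 5/8;  -(25/64)·log₂(5/8) = 0.2649
  (S=1,T=0): P(S|T) = (3/64)/(3/8) = 1/8;  -(3/64)·log₂(1/8) = 0.1406
  (S=1,T=1): P(S|T) = (5/64)/(5/8) = 1/8;  -(5/64)·log₂(1/8) = 0.2344
  (S=2,T=0): P(S|T) = (3/32)/(3/8) = 1/4;  -(3/32)·log₂(1/4) = 0.1875
  (S=2,T=1): P(S|T) = (5/32)/(5/8) = 1/4;  -(5/32)·log₂(1/4) = 0.3125
H(S|T) = 0.1589 + 0.2649 + 0.1406 + 0.2344 + 0.1875 + 0.3125
  = 1.2988 bits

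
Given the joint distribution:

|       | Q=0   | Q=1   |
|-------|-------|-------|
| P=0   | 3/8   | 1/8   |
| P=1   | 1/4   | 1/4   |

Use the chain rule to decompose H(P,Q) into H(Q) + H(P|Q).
By the chain rule: H(P,Q) = H(Q) + H(P|Q)

Marginal P(Q) (column sums):
  P(Q=0) = 3/8 + 1/4 = 5/8
  P(Q=1) = 1/8 + 1/4 = 3/8
H(Q) = -[(5/8)·log₂(5/8) + (3/8)·log₂(3/8)]
  = 0.4238 + 0.5306
  = 0.9544 bits
H(P|Q) = -Σ P(P,Q)·log₂ P(P|Q), where P(P|Q) = P(P,Q) / P(Q)
  (P=0,Q=0): P(P|Q) = (3/8)/(5/8) = 3/5;  -(3/8)·log₂(3/5) = 0.2764
  (P=0,Q=1): P(P|Q) = (1/8)/(3/8) = 1/3;  -(1/8)·log₂(1/3) = 0.1981
  (P=1,Q=0): P(P|Q) = (1/4)/(5/8) = 2/5;  -(1/4)·log₂(2/5) = 0.3305
  (P=1,Q=1): P(P|Q) = (1/4)/(3/8) = 2/3;  -(1/4)·log₂(2/3) = 0.1462
H(P|Q) = 0.2764 + 0.1981 + 0.3305 + 0.1462
  = 0.9512 bits

H(P,Q) = H(Q) + H(P|Q) = 0.9544 + 0.9512 = 1.9056 bits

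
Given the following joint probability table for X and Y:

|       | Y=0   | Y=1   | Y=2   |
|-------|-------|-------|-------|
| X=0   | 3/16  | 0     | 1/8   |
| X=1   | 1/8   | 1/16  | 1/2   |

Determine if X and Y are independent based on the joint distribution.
Marginal P(X) (row sums):
  P(X=0) = 3/16 + 0 + 1/8 = 5/16
  P(X=1) = 1/8 + 1/16 + 1/2 = 11/16
Marginal P(Y) (column sums):
  P(Y=0) = 3/16 + 1/8 = 5/16
  P(Y=1) = 0 + 1/16 = 1/16
  P(Y=2) = 1/8 + 1/2 = 5/8

X and Y are independent iff P(X=i,Y=j) = P(X=i)·P(Y=j) for every cell.
  P(X=0)·P(Y=0) = 5/16 × 5/16 = 25/256, but P(X=0,Y=0) = 3/16 ✗

No, X and Y are not independent. Quantitatively, I(X;Y) > 0:

H(X) = -[(5/16)·log₂(5/16) + (11/16)·log₂(11/16)]
  = 0.5244 + 0.3716
  = 0.8960 bits
H(Y) = -[(5/16)·log₂(5/16) + (1/16)·log₂(1/16) + (5/8)·log₂(5/8)]
  = 0.5244 + 0.2500 + 0.4238
  = 1.1982 bits
H(X,Y) = -[(3/16)·log₂(3/16) + (1/8)·log₂(1/8) + (1/8)·log₂(1/8) + (1/16)·log₂(1/16) + (1/2)·log₂(1/2)]
  = 0.4528 + 0.3750 + 0.3750 + 0.2500 + 0.5000
  = 1.9528 bits
I(X;Y) = H(X) + H(Y) - H(X,Y) = 0.8960 + 1.1982 - 1.9528 = 0.1414 bits > 0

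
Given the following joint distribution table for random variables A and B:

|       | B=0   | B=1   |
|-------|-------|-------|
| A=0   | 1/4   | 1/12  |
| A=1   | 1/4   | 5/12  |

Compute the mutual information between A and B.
Marginal P(A) (row sums):
  P(A=0) = 1/4 + 1/12 = 1/3
  P(A=1) = 1/4 + 5/12 = 2/3
Marginal P(B) (column sums):
  P(B=0) = 1/4 + 1/4 = 1/2
  P(B=1) = 1/12 + 5/12 = 1/2

H(A) = -[(1/3)·log₂(1/3) + (2/3)·log₂(2/3)]
  = 0.5283 + 0.3900
  = 0.9183 bits
H(B) = -[(1/2)·log₂(1/2) + (1/2)·log₂(1/2)]
  = 0.5000 + 0.5000
  = 1.0000 bits
H(A,B) = -[(1/4)·log₂(1/4) + (1/12)·log₂(1/12) + (1/4)·log₂(1/4) + (5/12)·log₂(5/12)]
  = 0.5000 + 0.2987 + 0.5000 + 0.5263
  = 1.8250 bits

I(A;B) = H(A) + H(B) - H(A,B)
  = 0.9183 + 1.0000 - 1.8250
  = 0.0933 bits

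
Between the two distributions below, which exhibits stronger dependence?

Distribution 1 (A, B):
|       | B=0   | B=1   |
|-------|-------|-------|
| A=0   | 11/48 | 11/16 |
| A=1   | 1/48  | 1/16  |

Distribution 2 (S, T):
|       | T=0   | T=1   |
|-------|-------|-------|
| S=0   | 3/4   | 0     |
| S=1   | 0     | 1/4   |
Distribution 1 (A, B):
Marginal P(A) (row sums):
  P(A=0) = 11/48 + 11/16 = 11/12
  P(A=1) = 1/48 + 1/16 = 1/12
Marginal P(B) (column sums):
  P(B=0) = 11/48 + 1/48 = 1/4
  P(B=1) = 11/16 + 1/16 = 3/4

H(A) = -[(11/12)·log₂(11/12) + (1/12)·log₂(1/12)]
  = 0.1151 + 0.2987
  = 0.4138 bits
H(B) = -[(1/4)·log₂(1/4) + (3/4)·log₂(3/4)]
  = 0.5000 + 0.3113
  = 0.8113 bits
H(A,B) = -[(11/48)·log₂(11/48) + (11/16)·log₂(11/16) + (1/48)·log₂(1/48) + (1/16)·log₂(1/16)]
  = 0.4871 + 0.3716 + 0.1164 + 0.2500
  = 1.2251 bits

I(A;B) = H(A) + H(B) - H(A,B)
  = 0.4138 + 0.8113 - 1.2251
  = 0.0000 bits

Distribution 2 (S, T):
Marginal P(S) (row sums):
  P(S=0) = 3/4 + 0 = 3/4
  P(S=1) = 0 + 1/4 = 1/4
Marginal P(T) (column sums):
  P(T=0) = 3/4 + 0 = 3/4
  P(T=1) = 0 + 1/4 = 1/4

H(S) = -[(3/4)·log₂(3/4) + (1/4)·log₂(1/4)]
  = 0.3113 + 0.5000
  = 0.8113 bits
H(T) = -[(3/4)·log₂(3/4) + (1/4)·log₂(1/4)]
  = 0.3113 + 0.5000
  = 0.8113 bits
H(S,T) = -[(3/4)·log₂(3/4) + (1/4)·log₂(1/4)]
  = 0.3113 + 0.5000
  = 0.8113 bits

I(S;T) = H(S) + H(T) - H(S,T)
  = 0.8113 + 0.8113 - 0.8113
  = 0.8113 bits

I(S;T) = 0.8113 bits > I(A;B) = 0.0000 bits, so (S, T) has the higher mutual information (stronger dependence).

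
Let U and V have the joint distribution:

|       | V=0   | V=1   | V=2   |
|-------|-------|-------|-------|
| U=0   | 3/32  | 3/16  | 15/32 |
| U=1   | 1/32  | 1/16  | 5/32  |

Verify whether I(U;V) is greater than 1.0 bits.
Marginal P(U) (row sums):
  P(U=0) = 3/32 + 3/16 + 15/32 = 3/4
  P(U=1) = 1/32 + 1/16 + 5/32 = 1/4
Marginal P(V) (column sums):
  P(V=0) = 3/32 + 1/32 = 1/8
  P(V=1) = 3/16 + 1/16 = 1/4
  P(V=2) = 15/32 + 5/32 = 5/8

H(U) = -[(3/4)·log₂(3/4) + (1/4)·log₂(1/4)]
  = 0.3113 + 0.5000
  = 0.8113 bits
H(V) = -[(1/8)·log₂(1/8) + (1/4)·log₂(1/4) + (5/8)·log₂(5/8)]
  = 0.3750 + 0.5000 + 0.4238
  = 1.2988 bits
H(U,V) = -[(3/32)·log₂(3/32) + (3/16)·log₂(3/16) + (15/32)·log₂(15/32) + (1/32)·log₂(1/32) + (1/16)·log₂(1/16) + (5/32)·log₂(5/32)]
  = 0.3202 + 0.4528 + 0.5124 + 0.1563 + 0.2500 + 0.4184
  = 2.1101 bits

I(U;V) = H(U) + H(V) - H(U,V)
  = 0.8113 + 1.2988 - 2.1101
  = 0.0000 bits

No. I(U;V) = 0.0000 bits, which is ≤ 1.0 bits.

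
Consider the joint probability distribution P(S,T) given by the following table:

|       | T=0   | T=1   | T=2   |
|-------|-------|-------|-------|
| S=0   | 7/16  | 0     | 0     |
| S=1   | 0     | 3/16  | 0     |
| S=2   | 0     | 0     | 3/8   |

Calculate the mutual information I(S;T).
Marginal P(S) (row sums):
  P(S=0) = 7/16 + 0 + 0 = 7/16
  P(S=1) = 0 + 3/16 + 0 = 3/16
  P(S=2) = 0 + 0 + 3/8 = 3/8
Marginal P(T) (column sums):
  P(T=0) = 7/16 + 0 + 0 = 7/16
  P(T=1) = 0 + 3/16 + 0 = 3/16
  P(T=2) = 0 + 0 + 3/8 = 3/8

H(S) = -[(7/16)·log₂(7/16) + (3/16)·log₂(3/16) + (3/8)·log₂(3/8)]
  = 0.5218 + 0.4528 + 0.5306
  = 1.5052 bits
H(T) = -[(7/16)·log₂(7/16) + (3/16)·log₂(3/16) + (3/8)·log₂(3/8)]
  = 0.5218 + 0.4528 + 0.5306
  = 1.5052 bits
H(S,T) = -[(7/16)·log₂(7/16) + (3/16)·log₂(3/16) + (3/8)·log₂(3/8)]
  = 0.5218 + 0.4528 + 0.5306
  = 1.5052 bits

I(S;T) = H(S) + H(T) - H(S,T)
  = 1.5052 + 1.5052 - 1.5052
  = 1.5052 bits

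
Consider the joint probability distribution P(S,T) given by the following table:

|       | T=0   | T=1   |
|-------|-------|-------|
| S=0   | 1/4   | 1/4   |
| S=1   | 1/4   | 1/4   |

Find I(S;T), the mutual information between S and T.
Marginal P(S) (row sums):
  P(S=0) = 1/4 + 1/4 = 1/2
  P(S=1) = 1/4 + 1/4 = 1/2
Marginal P(T) (column sums):
  P(T=0) = 1/4 + 1/4 = 1/2
  P(T=1) = 1/4 + 1/4 = 1/2

H(S) = -[(1/2)·log₂(1/2) + (1/2)·log₂(1/2)]
  = 0.5000 + 0.5000
  = 1.0000 bits
H(T) = -[(1/2)·log₂(1/2) + (1/2)·log₂(1/2)]
  = 0.5000 + 0.5000
  = 1.0000 bits
H(S,T) = -[(1/4)·log₂(1/4) + (1/4)·log₂(1/4) + (1/4)·log₂(1/4) + (1/4)·log₂(1/4)]
  = 0.5000 + 0.5000 + 0.5000 + 0.5000
  = 2.0000 bits

I(S;T) = H(S) + H(T) - H(S,T)
  = 1.0000 + 1.0000 - 2.0000
  = 0.0000 bits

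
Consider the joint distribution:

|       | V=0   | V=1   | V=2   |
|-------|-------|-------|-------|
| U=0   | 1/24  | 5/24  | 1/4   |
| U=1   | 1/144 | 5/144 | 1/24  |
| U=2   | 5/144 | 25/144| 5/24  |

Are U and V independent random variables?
Marginal P(U) (row sums):
  P(U=0) = 1/24 + 5/24 + 1/4 = 1/2
  P(U=1) = 1/144 + 5/144 + 1/24 = 1/12
  P(U=2) = 5/144 + 25/144 + 5/24 = 5/12
Marginal P(V) (column sums):
  P(V=0) = 1/24 + 1/144 + 5/144 = 1/12
  P(V=1) = 5/24 + 5/144 + 25/144 = 5/12
  P(V=2) = 1/4 + 1/24 + 5/24 = 1/2

U and V are independent iff P(U=i,V=j) = P(U=i)·P(V=j) for every cell.
  P(U=0)·P(V=0) = 1/2 × 1/12 = 1/24 = P(U=0,V=0) ✓
  P(U=0)·P(V=1) = 1/2 × 5/12 = 5/24 = P(U=0,V=1) ✓
  P(U=0)·P(V=2) = 1/2 × 1/2 = 1/4 = P(U=0,V=2) ✓
  P(U=1)·P(V=0) = 1/12 × 1/12 = 1/144 = P(U=1,V=0) ✓
  P(U=1)·P(V=1) = 1/12 × 5/12 = 5/144 = P(U=1,V=1) ✓
  P(U=1)·P(V=2) = 1/12 × 1/2 = 1/24 = P(U=1,V=2) ✓
  P(U=2)·P(V=0) = 5/12 × 1/12 = 5/144 = P(U=2,V=0) ✓
  P(U=2)·P(V=1) = 5/12 × 5/12 = 25/144 = P(U=2,V=1) ✓
  P(U=2)·P(V=2) = 5/12 × 1/2 = 5/24 = P(U=2,V=2) ✓

Yes, U and V are independent: every cell factors, so I(U;V) = 0 bits.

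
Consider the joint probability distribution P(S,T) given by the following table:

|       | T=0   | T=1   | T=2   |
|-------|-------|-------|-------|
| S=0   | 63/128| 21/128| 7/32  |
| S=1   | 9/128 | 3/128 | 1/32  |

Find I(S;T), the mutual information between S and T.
Marginal P(S) (row sums):
  P(S=0) = 63/128 + 21/128 + 7/32 = 7/8
  P(S=1) = 9/128 + 3/128 + 1/32 = 1/8
Marginal P(T) (column sums):
  P(T=0) = 63/128 + 9/128 = 9/16
  P(T=1) = 21/128 + 3/128 = 3/16
  P(T=2) = 7/32 + 1/32 = 1/4

H(S) = -[(7/8)·log₂(7/8) + (1/8)·log₂(1/8)]
  = 0.1686 + 0.3750
  = 0.5436 bits
H(T) = -[(9/16)·log₂(9/16) + (3/16)·log₂(3/16) + (1/4)·log₂(1/4)]
  = 0.4669 + 0.4528 + 0.5000
  = 1.4197 bits
H(S,T) = -[(63/128)·log₂(63/128) + (21/128)·log₂(21/128) + (7/32)·log₂(7/32) + (9/128)·log₂(9/128) + (3/128)·log₂(3/128) + (1/32)·log₂(1/32)]
  = 0.5034 + 0.4278 + 0.4796 + 0.2693 + 0.1269 + 0.1563
  = 1.9633 bits

I(S;T) = H(S) + H(T) - H(S,T)
  = 0.5436 + 1.4197 - 1.9633
  = 0.0000 bits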